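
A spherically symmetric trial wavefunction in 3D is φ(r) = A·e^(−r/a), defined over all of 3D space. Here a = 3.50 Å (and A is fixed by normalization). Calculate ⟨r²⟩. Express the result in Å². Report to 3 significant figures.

⟨r²⟩ = ∫ r^2 |φ|² 4πr² dr over the full domain.
Using ∫₀^∞ rⁿ e^(−αr) dr = n!/αⁿ⁺¹, evaluating both integrals, ⟨r²⟩ = 3·a^2.
With a = 3.50, ⟨r^2⟩ = 36.75.

⟨r^2⟩ ≈ 36.8 Å^2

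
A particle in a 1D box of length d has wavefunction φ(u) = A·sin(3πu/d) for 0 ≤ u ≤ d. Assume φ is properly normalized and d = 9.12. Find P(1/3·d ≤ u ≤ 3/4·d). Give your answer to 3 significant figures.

The probability is P = ∫ |φ|² du over [1/3·d, 3/4·d].
The normalization integral ∫|φ|²du over the whole domain equals d/2·A², and A² cancels in the ratio.
Substituting t = u/d, A² and the length scale cancel in the ratio: P = ∫_{1/3}^{3/4} sin(3·π·t)^2 dt / ∫_{0}^{1} sin(3·π·t)^2 dt.
With ∫ sin(3·π·t)^2 dt = t/2 - sin(6·π·t)/(12·π) + C, the region integral is 5/24 - 1/(12·π) and the full one is 1/2.
The result is P = (-2 + 5·π)/(12·π).

P ≈ 0.364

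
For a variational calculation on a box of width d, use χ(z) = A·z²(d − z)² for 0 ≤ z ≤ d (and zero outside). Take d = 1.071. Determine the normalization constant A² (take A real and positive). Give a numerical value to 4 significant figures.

The normalization condition is ∫|χ|² dz = 1 from 0 to d.
Expanding the polynomial and integrating term by term, ∫|χ|² dz = A²·(d^9/630).
Hence A² = 1/[d^9/630].
Plugging in d = 1.071 yields A = 18.434.

A^2 ≈ 339.8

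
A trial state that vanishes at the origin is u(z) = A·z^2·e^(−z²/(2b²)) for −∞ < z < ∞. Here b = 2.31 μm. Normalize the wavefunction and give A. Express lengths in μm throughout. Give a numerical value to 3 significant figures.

Require ∫ |u|² dz = 1 over the whole domain.
With ∫_{−∞}^{∞} z^(2m) e^(−αz²) dz = (2m−1)!!·√π / (2^m α^(m+1/2)), with u = A·z^2·e^(−z²/(2b²)), the integral evaluates to A²·[3·√(π)·b^5/4].
So A² = (3·√(π)·b^5/4)^(−1).
Substituting b = 2.31 gives A² = 0.01144, so A = 0.1069.

A ≈ 0.107 μm^(-5/2)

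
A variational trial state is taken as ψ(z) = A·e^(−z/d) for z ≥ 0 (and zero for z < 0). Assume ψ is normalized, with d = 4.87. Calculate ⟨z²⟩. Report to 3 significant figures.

By definition ⟨z²⟩ = ∫ z^2 |ψ(z)|² dz.
The ratio of the moment integral to the normalization integral gives ⟨z²⟩ = d^2/2.
With d = 4.87, ⟨z^2⟩ = 11.86.

⟨z^2⟩ ≈ 11.9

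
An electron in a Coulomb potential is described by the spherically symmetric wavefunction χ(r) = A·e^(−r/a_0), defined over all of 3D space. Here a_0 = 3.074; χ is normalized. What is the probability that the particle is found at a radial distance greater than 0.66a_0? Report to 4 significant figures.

P ≈ 0.8525

Integrate the radial probability density 4πr²|χ|² over r > 0.66a_0.
The full normalization integral is A²·[π·a_0^3] = 1, fixing A².
Substituting u = r/a_0, A², 4π and the length scale all cancel in the ratio: P = ∫_{0.66}^{∞} u^2·e^(-2·u) du / ∫_{0}^{∞} u^2·e^(-2·u) du.
An antiderivative of u^2·e^(-2·u) is -(2·u^2 + 2·u + 1)·e^(-2·u)/4; evaluating from 0.66 to ∞ gives 3989·e^(-33/25)/5000, while the full integral is 1/4.
Taking the ratio yields P = 0.85248.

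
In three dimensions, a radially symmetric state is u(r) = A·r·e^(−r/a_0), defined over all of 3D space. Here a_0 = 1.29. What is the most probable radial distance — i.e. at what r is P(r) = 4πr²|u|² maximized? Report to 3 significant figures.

r ≈ 2.58

Set d/dr [P(r) = 4πr²|u|²] = 0 and solve for r > 0.
This gives r = 2·a_0.
With a_0 = 1.29, the most probable radial distance is 2.580.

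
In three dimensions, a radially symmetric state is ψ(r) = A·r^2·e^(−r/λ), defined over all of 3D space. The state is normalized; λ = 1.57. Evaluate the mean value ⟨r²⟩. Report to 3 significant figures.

The expectation value is the |ψ|²-weighted average of r^2: ∫ r^2|ψ|² 4πr² dr.
Recall ∫₀^∞ r^m e^(−r/β) dr = m!·β^(m+1), the ratio of the moment integral to the normalization integral gives ⟨r²⟩ = 14·λ^2.
With λ = 1.57, ⟨r^2⟩ = 34.51.

⟨r^2⟩ ≈ 34.5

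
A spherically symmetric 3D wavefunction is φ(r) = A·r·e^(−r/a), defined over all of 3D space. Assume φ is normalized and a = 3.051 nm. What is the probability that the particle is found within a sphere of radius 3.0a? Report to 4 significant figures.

P ≈ 0.7149

Integrate the radial probability density 4πr²|φ|² over r ≤ 3.0a.
The full normalization integral is A²·[3·π·a^5] = 1, fixing A².
Let u = r/a; then A², 4π and the length scale all cancel, so P = ∫_{0}^{3.0} u^4·e^(-2·u) du ÷ ∫_{0}^{∞} u^4·e^(-2·u) du.
An antiderivative of u^4·e^(-2·u) is -(u^4/2 + u^3 + 3·u^2/2 + 3·u/2 + 3/4)·e^(-2·u); evaluating from 0 to 3.0 gives 3/4 - 345·e^(-6)/4, while the full integral is 3/4.
This evaluates to P = 0.71494.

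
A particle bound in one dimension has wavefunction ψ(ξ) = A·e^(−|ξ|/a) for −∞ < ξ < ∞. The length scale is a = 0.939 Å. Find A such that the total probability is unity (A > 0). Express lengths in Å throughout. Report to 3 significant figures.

A ≈ 1.03 Å^(-1/2)

The normalization condition is ∫|ψ|² dξ = 1 from −∞ to ∞.
Using ∫₀^∞ ξⁿ e^(−αξ) dξ = n!/αⁿ⁺¹, with ψ = A·e^(−|ξ|/a), the integral evaluates to A²·[a].
So A² = (a)^(−1).
Plugging in a = 0.939 yields A = 1.032.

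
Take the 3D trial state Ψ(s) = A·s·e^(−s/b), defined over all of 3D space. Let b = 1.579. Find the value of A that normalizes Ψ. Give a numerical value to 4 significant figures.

The normalization condition is ∫|Ψ|² 4πs² ds = 1 from 0 to ∞.
In 3D with spherical symmetry the volume element is 4πs² ds.
Recall ∫₀^∞ s^m e^(−s/β) ds = m!·β^(m+1), carrying out the integral gives A² · 3·π·b^5.
So A² = (3·π·b^5)^(−1).
Plugging in b = 1.579 yields A = 0.10397.

A ≈ 0.1040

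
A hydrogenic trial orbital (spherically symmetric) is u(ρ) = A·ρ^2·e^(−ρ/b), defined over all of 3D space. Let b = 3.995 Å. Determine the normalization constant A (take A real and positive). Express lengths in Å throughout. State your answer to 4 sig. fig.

The normalization condition is ∫|u|² 4πρ² dρ = 1 from 0 to ∞.
The angular integral contributes 4π, leaving ∫₀^∞ ρ²|u|² dρ.
Using ∫₀^∞ ρⁿ e^(−αρ) dρ = n!/αⁿ⁺¹, the integral (without the A² prefactor) comes out to 45·π·b^7/2.
Plugging in b = 3.995 yields A = 0.00093331.

A ≈ 0.0009333 Å^(-7/2)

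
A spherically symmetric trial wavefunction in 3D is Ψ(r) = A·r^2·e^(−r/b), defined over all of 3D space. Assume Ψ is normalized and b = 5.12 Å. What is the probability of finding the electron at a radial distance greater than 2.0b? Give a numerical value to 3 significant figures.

P ≈ 0.889

Integrate the radial probability density 4πr²|Ψ|² over r > 2.0b.
The full normalization integral is A²·[45·π·b^7/2] = 1, fixing A².
Let u = r/b; then A², 4π and the length scale all cancel, so P = ∫_{2.0}^{∞} u^6·e^(-2·u) du ÷ ∫_{0}^{∞} u^6·e^(-2·u) du.
With ∫ u^6·e^(-2·u) du = -(4·u^6 + 12·u^5 + 30·u^4 + 60·u^3 + 90·u^2 + 90·u + 45)·e^(-2·u)/8 + C, the region integral is 2185·e^(-4)/8 and the full one is 45/8.
The region integral divided by the full integral gives P = 0.8893.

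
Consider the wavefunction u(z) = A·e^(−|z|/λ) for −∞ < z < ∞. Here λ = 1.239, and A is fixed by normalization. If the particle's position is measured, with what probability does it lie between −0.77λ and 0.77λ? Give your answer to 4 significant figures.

P ≈ 0.7856

P = ∫_{−0.77λ}^{0.77λ} |u(z)|² dz.
Since A² = 1/(λ), this is the region integral divided by the full normalization integral.
Both integrals are even about z = 0, so only the z ≥ 0 halves are needed (the factors of 2 cancel). Let t = z/λ; then A² and the length scale cancel, so P = ∫_{0}^{0.77} e^(-2·t) dt ÷ ∫_{0}^{∞} e^(-2·t) dt.
An antiderivative of e^(-2·t) is -e^(-2·t)/2; evaluating from 0 to 0.77 gives 1/2 - e^(-77/50)/2, while the full integral is 1/2.
Taking the ratio, P = 0.78562.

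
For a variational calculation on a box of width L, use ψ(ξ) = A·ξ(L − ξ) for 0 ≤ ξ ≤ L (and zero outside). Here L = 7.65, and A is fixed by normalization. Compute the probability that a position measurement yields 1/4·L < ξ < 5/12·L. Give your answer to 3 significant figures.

P ≈ 0.243

|ψ|² is the probability density, so P = ∫_{1/4·L}^{5/12·L} |ψ|² dξ.
Since A² = 1/(L^5/30), this is the region integral divided by the full normalization integral.
Substituting u = ξ/L, A² and the length scale cancel in the ratio: P = ∫_{1/4}^{5/12} u^2·(1 - u)^2 du / ∫_{0}^{1} u^2·(1 - u)^2 du.
An antiderivative of u^2·(1 - u)^2 is u^3·(6·u^2 - 15·u + 10)/30; evaluating from 1/4 to 5/12 gives ≈ 0.0081035, while the full integral is 1/30.
Taking the ratio, P = 0.2431.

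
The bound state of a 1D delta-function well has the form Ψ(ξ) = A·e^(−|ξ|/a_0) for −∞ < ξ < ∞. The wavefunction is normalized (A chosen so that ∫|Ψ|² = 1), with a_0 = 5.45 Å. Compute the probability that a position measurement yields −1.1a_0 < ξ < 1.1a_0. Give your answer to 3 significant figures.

P ≈ 0.889

The probability is P = ∫ |Ψ|² dξ over [−1.1a_0, 1.1a_0].
The normalization integral ∫|Ψ|²dξ over the whole domain equals a_0·A², and A² cancels in the ratio.
Both integrals are even about ξ = 0, so only the ξ ≥ 0 halves are needed (the factors of 2 cancel). Substituting u = ξ/a_0, A² and the length scale cancel in the ratio: P = ∫_{0}^{1.1} e^(-2·u) du / ∫_{0}^{∞} e^(-2·u) du.
Using ∫ e^(-2·u) du = -e^(-2·u)/2, the numerator is 1/2 - e^(-11/5)/2 and the denominator is 1/2.
Evaluating gives P = 0.8892.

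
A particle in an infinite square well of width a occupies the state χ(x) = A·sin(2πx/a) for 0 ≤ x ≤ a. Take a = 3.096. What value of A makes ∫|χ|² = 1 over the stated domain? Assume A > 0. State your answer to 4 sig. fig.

We need A² ∫|f|² dx = 1, taking the integral from 0 to a.
With ∫₀^a sin²(nπx/a) dx = a/2, ∫|χ|² dx = A²·(a/2).
Substituting a = 3.096 gives A² = 0.64599, so A = 0.80374.

A ≈ 0.8037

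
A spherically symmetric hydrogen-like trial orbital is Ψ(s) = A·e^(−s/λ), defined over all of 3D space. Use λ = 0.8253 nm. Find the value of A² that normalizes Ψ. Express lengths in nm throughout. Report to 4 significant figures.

Normalization requires ∫|Ψ|² 4πs² ds = 1, integrated from 0 to ∞.
(Spherical symmetry: dV = 4πs² ds.)
Carrying out the integral gives A² · π·λ^3.
Setting this equal to 1 gives A² = 1/(π·λ^3).
Substituting λ = 0.8253 gives A² = 0.56626, so A = 0.75250.

A^2 ≈ 0.5663 nm^(-3)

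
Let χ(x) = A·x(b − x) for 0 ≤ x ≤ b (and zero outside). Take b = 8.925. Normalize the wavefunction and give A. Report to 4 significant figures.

The normalization condition is ∫|χ|² dx = 1 from 0 to b.
Expanding the polynomial and integrating term by term, carrying out the integral gives A² · b^5/30.
With b = 8.925: A² = 0.00052976 and A = 0.023017.

A ≈ 0.02302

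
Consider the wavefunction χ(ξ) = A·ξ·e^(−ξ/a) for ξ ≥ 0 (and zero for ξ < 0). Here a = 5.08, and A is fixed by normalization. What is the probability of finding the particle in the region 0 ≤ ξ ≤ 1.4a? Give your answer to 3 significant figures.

P ≈ 0.531

The probability is P = ∫ |χ|² dξ over [0, 1.4a].
The normalization integral ∫|χ|²dξ over the whole domain equals a^3/4·A², and A² cancels in the ratio.
In terms of u = ξ/a (A² and the length scale cancel between numerator and denominator), P = [∫_{0}^{1.4} u^2·e^(-2·u) du] / [∫_{0}^{∞} u^2·e^(-2·u) du].
Using ∫ u^2·e^(-2·u) du = -(2·u^2 + 2·u + 1)·e^(-2·u)/4, the numerator is 1/4 - 193·e^(-14/5)/100 and the denominator is 1/4.
Taking the ratio, P = 0.5305.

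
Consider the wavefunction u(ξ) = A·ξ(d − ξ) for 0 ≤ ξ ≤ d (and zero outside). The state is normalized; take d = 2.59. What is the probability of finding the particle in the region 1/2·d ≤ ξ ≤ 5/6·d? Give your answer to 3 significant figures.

P ≈ 0.465

The probability is P = ∫ |u|² dξ over [1/2·d, 5/6·d].
With A² fixed by ∫|u|² = 1, i.e. A² = (d^5/30)^(−1), substitute and integrate.
Let t = ξ/d; then A² and the length scale cancel, so P = ∫_{1/2}^{5/6} t^2·(1 - t)^2 dt ÷ ∫_{0}^{1} t^2·(1 - t)^2 dt.
Using ∫ t^2·(1 - t)^2 dt = t^3·(6·t^2 - 15·t + 10)/30, the numerator is ≈ 0.015484 and the denominator is 1/30.
Evaluating gives P = 301/648.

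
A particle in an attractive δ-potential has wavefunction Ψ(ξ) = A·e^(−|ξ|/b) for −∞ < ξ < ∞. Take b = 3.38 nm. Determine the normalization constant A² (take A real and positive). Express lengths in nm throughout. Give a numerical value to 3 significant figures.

The normalization condition is ∫|Ψ|² dξ = 1 from −∞ to ∞.
Carrying out the integral gives A² · b.
Hence A² = 1/[b].
With b = 3.38: A² = 0.2959 and A = 0.5439.

A^2 ≈ 0.296 nm^(-1)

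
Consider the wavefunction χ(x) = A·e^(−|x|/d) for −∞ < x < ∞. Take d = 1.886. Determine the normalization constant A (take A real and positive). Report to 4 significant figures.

A ≈ 0.7282

Require ∫ |χ|² dx = 1 over the whole domain.
∫|χ|² dx = A²·(d).
Hence A² = 1/[d].
Substituting d = 1.886 gives A² = 0.53022, so A = 0.72816.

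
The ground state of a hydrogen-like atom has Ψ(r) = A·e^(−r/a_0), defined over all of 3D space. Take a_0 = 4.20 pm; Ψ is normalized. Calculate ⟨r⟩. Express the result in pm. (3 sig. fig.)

⟨r⟩ = ∫ r |Ψ|² 4πr² dr over the full domain.
Using ∫₀^∞ rⁿ e^(−αr) dr = n!/αⁿ⁺¹, evaluating both integrals, ⟨r⟩ = 3·a_0/2.
Putting a_0 = 4.20 gives 6.300.

⟨r⟩ ≈ 6.30 pm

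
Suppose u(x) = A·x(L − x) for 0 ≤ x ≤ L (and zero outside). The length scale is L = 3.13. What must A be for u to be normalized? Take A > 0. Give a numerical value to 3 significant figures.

A ≈ 0.316

Normalization requires ∫|u|² dx = 1, integrated from 0 to L.
With u = A·x(L − x), the integral evaluates to A²·[L^5/30].
With L = 3.13: A² = 0.09986 and A = 0.3160.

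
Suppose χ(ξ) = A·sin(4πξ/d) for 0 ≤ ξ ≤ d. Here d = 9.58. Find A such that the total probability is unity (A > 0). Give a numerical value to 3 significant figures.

A ≈ 0.457

We need A² ∫|f|² dξ = 1, taking the integral from 0 to d.
Using sin²θ = (1 − cos 2θ)/2, ∫|χ|² dξ = A²·(d/2).
Setting this equal to 1 gives A² = 1/(d/2).
Plugging in d = 9.58 yields A = 0.4569.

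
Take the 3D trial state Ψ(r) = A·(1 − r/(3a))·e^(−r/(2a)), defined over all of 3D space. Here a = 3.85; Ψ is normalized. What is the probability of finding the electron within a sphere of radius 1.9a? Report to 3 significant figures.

P ≈ 0.313

P = ∫ |Ψ|² 4πr² dr over r ≤ 1.9a.
Normalization gives A² = 1/(8·π·a^3/3).
Let u = r/a; then A², 4π and the length scale all cancel, so P = ∫_{0}^{1.9} u^2·(1 - u/3)^2·e^(-u) du ÷ ∫_{0}^{∞} u^2·(1 - u/3)^2·e^(-u) du.
Using ∫ u^2·(1 - u/3)^2·e^(-u) du = (-u^4 + 2·u^3 - 3·u^2 - 6·u - 6)·e^(-u)/9, the numerator is ≈ 0.20892 and the denominator is 2/3.
The region integral divided by the full integral gives P = 0.3134.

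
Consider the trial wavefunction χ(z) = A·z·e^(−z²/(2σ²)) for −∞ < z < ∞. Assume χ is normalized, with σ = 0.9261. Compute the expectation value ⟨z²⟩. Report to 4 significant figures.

⟨z²⟩ = ∫ z^2 |χ|² dz over the full domain.
Since the A² factors cancel between numerator and denominator, ⟨z²⟩ = 3·σ^2/2.
With σ = 0.9261, ⟨z^2⟩ = 1.2865.

⟨z^2⟩ ≈ 1.286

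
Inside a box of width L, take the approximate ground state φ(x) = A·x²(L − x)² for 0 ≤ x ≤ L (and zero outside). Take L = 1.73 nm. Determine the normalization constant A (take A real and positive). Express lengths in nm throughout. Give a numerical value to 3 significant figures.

Normalization requires ∫|φ|² dx = 1, integrated from 0 to L.
Expanding the polynomial and integrating term by term, with φ = A·x²(L − x)², the integral evaluates to A²·[L^9/630].
So A² = (L^9/630)^(−1).
Substituting L = 1.73 gives A² = 4.539, so A = 2.130.

A ≈ 2.13 nm^(-9/2)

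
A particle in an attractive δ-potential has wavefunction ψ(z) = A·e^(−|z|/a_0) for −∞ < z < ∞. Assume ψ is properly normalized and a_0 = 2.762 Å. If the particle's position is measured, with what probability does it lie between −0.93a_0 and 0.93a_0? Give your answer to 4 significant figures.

The probability is P = ∫ |ψ|² dz over [−0.93a_0, 0.93a_0].
With A² fixed by ∫|ψ|² = 1, i.e. A² = (a_0)^(−1), substitute and integrate.
By symmetry take twice the z ≥ 0 contribution in numerator and denominator; the 2's cancel. In terms of u = z/a_0 (A² and the length scale cancel between numerator and denominator), P = [∫_{0}^{0.93} e^(-2·u) du] / [∫_{0}^{∞} e^(-2·u) du].
Using ∫ e^(-2·u) du = -e^(-2·u)/2, the numerator is 1/2 - e^(-93/50)/2 and the denominator is 1/2.
This works out to P = 0.84433.

P ≈ 0.8443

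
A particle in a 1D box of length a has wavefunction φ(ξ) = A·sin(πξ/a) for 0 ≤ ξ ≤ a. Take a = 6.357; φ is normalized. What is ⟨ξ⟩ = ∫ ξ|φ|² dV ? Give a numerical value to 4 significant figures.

⟨ξ⟩ ≈ 3.179

The expectation value is the |φ|²-weighted average of ξ: ∫ ξ|φ|² dξ.
Evaluating both integrals, ⟨ξ⟩ = a/2.
Putting a = 6.357 gives 3.1785.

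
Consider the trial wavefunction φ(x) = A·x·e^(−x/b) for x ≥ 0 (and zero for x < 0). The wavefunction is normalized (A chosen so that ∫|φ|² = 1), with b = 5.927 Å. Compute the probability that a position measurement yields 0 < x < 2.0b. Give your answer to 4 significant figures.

P ≈ 0.7619

P = ∫_{0}^{2.0b} |φ(x)|² dx.
Since A² = 1/(b^3/4), this is the region integral divided by the full normalization integral.
Let u = x/b; then A² and the length scale cancel, so P = ∫_{0}^{2.0} u^2·e^(-2·u) du ÷ ∫_{0}^{∞} u^2·e^(-2·u) du.
Using ∫ u^2·e^(-2·u) du = -(2·u^2 + 2·u + 1)·e^(-2·u)/4, the numerator is 1/4 - 13·e^(-4)/4 and the denominator is 1/4.
The result is P = 0.76190.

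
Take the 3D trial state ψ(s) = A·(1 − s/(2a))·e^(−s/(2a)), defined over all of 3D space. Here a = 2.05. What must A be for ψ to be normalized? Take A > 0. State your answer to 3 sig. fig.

Normalization requires ∫|ψ|² 4πs² ds = 1, integrated from 0 to ∞.
∫|ψ|² 4πs² ds = A²·(8·π·a^3).
Plugging in a = 2.05 yields A = 0.06796.

A ≈ 0.0680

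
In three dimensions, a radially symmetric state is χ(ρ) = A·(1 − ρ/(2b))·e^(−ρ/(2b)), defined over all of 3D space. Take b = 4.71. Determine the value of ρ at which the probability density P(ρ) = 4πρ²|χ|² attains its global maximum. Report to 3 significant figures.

The maximum of P(ρ) = 4πρ²|χ|² occurs where its derivative vanishes.
This gives ρ = b·(√(5) + 3).
With b = 4.71, the most probable radial distance is 24.66.

ρ ≈ 24.7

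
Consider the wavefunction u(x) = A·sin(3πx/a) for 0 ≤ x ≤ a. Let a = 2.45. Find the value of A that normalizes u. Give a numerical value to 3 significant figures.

The normalization condition is ∫|u|² dx = 1 from 0 to a.
Carrying out the integral gives A² · a/2.
Setting this equal to 1 gives A² = 1/(a/2).
Plugging in a = 2.45 yields A = 0.9035.

A ≈ 0.904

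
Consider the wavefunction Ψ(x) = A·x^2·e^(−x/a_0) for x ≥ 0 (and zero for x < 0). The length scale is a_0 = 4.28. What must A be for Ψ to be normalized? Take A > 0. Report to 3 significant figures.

A ≈ 0.0305

The normalization condition is ∫|Ψ|² dx = 1 from 0 to ∞.
∫|Ψ|² dx = A²·(3·a_0^5/4).
So A² = (3·a_0^5/4)^(−1).
With a_0 = 4.28: A² = 0.0009284 and A = 0.03047.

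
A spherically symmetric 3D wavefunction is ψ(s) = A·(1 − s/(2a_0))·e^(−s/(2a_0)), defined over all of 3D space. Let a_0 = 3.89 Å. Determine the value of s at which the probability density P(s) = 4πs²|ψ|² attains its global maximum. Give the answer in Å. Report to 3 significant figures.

The maximum of P(s) = 4πs²|ψ|² occurs where its derivative vanishes.
Solving yields s = a_0·(√(5) + 3).
With a_0 = 3.89, the most probable radial distance is 20.37 Å.

s ≈ 20.4 Å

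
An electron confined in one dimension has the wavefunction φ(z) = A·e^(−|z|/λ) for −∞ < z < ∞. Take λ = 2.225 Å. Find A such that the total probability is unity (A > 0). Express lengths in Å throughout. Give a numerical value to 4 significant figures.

A ≈ 0.6704 Å^(-1/2)

We need A² ∫|f|² dz = 1, taking the integral from −∞ to ∞.
With φ = A·e^(−|z|/λ), the integral evaluates to A²·[λ].
With λ = 2.225: A² = 0.44944 and A = 0.67040.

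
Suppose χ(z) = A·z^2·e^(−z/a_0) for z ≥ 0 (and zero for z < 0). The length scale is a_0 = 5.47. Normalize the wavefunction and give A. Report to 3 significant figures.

Require ∫ |χ|² dz = 1 over the whole domain.
Carrying out the integral gives A² · 3·a_0^5/4.
Setting this equal to 1 gives A² = 1/(3·a_0^5/4).
Substituting a_0 = 5.47 gives A² = 0.0002723, so A = 0.01650.

A ≈ 0.0165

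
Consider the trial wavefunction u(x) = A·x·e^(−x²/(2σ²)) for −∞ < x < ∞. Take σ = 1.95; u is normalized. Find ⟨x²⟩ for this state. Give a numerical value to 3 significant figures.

⟨x²⟩ = ∫ x^2 |u|² dx over the full domain.
Evaluating both integrals, ⟨x²⟩ = 3·σ^2/2.
Putting σ = 1.95 gives 5.704.

⟨x^2⟩ ≈ 5.70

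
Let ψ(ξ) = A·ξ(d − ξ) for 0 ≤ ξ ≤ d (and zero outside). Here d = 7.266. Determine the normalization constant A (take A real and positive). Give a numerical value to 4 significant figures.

A ≈ 0.03849

Normalization requires ∫|ψ|² dξ = 1, integrated from 0 to d.
Expanding the polynomial and integrating term by term, with ψ = A·ξ(d − ξ), the integral evaluates to A²·[d^5/30].
Hence A² = 1/[d^5/30].
With d = 7.266: A² = 0.0014813 and A = 0.038488.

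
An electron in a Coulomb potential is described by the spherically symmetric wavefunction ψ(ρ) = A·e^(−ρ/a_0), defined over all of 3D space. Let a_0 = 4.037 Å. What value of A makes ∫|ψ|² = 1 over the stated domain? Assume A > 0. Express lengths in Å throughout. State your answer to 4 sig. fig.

A ≈ 0.06956 Å^(-3/2)

We need A² ∫|f|² 4πρ² dρ = 1, taking the integral from 0 to ∞.
The integral (without the A² prefactor) comes out to π·a_0^3.
Setting this equal to 1 gives A² = 1/(π·a_0^3).
Plugging in a_0 = 4.037 yields A = 0.069556.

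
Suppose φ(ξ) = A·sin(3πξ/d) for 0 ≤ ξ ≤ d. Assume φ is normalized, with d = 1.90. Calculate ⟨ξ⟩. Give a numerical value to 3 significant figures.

By definition ⟨ξ⟩ = ∫ ξ |φ(ξ)|² dξ.
Using sin²θ = (1 − cos 2θ)/2, the ratio of the moment integral to the normalization integral gives ⟨ξ⟩ = d/2.
With d = 1.90, ⟨ξ⟩ = 0.9500.

⟨ξ⟩ ≈ 0.950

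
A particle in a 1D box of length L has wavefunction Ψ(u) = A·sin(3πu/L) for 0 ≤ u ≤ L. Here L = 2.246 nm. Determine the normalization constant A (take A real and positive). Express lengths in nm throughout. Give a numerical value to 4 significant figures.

A ≈ 0.9436 nm^(-1/2)

Normalization requires ∫|Ψ|² du = 1, integrated from 0 to L.
With ∫₀^L sin²(nπu/L) du = L/2, with Ψ = A·sin(3πu/L), the integral evaluates to A²·[L/2].
So A² = (L/2)^(−1).
Plugging in L = 2.246 yields A = 0.94365.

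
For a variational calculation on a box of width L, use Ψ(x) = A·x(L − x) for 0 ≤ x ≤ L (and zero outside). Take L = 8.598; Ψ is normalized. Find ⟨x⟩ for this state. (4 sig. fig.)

⟨x⟩ = ∫ x |Ψ|² dx over the full domain.
Expanding the polynomial and integrating term by term, evaluating both integrals, ⟨x⟩ = L/2.
With L = 8.598, ⟨x⟩ = 4.2990.

⟨x⟩ ≈ 4.299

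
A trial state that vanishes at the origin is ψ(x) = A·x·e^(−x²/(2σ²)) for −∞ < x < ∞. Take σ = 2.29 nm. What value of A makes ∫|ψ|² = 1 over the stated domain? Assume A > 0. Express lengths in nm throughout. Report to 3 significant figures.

A ≈ 0.307 nm^(-3/2)

We need A² ∫|f|² dx = 1, taking the integral from −∞ to ∞.
With ∫_{−∞}^{∞} x^(2m) e^(−αx²) dx = (2m−1)!!·√π / (2^m α^(m+1/2)), the integral (without the A² prefactor) comes out to √(π)·σ^3/2.
So A² = (√(π)·σ^3/2)^(−1).
With σ = 2.29: A² = 0.09396 and A = 0.3065.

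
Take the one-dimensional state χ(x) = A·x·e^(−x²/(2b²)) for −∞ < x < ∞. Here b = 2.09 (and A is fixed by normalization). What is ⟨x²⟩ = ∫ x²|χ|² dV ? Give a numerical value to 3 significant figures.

⟨x^2⟩ ≈ 6.55

The expectation value is the |χ|²-weighted average of x^2: ∫ x^2|χ|² dx.
With ∫_{−∞}^{∞} x^(2m) e^(−αx²) dx = (2m−1)!!·√π / (2^m α^(m+1/2)), since the A² factors cancel between numerator and denominator, ⟨x²⟩ = 3·b^2/2.
Putting b = 2.09 gives 6.552.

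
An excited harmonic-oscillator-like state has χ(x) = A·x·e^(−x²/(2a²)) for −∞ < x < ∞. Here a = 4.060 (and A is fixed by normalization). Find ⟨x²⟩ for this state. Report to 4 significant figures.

⟨x^2⟩ ≈ 24.73

⟨x²⟩ = ∫ x^2 |χ|² dx over the full domain.
Since the A² factors cancel between numerator and denominator, ⟨x²⟩ = 3·a^2/2.
Putting a = 4.060 gives 24.725.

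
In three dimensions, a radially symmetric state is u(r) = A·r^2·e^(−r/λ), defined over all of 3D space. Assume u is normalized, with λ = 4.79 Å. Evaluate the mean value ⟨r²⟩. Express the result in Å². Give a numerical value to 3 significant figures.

⟨r^2⟩ ≈ 321 Å^2

The expectation value is the |u|²-weighted average of r^2: ∫ r^2|u|² 4πr² dr.
With ∫₀^∞ r^8 e^(−αr) dr = 8!/α^9, the ratio of the moment integral to the normalization integral gives ⟨r²⟩ = 14·λ^2.
With λ = 4.79, ⟨r^2⟩ = 321.2.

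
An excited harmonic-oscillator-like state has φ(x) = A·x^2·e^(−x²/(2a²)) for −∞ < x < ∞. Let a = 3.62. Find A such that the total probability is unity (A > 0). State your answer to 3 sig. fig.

We need A² ∫|f|² dx = 1, taking the integral from −∞ to ∞.
With φ = A·x^2·e^(−x²/(2a²)), the integral evaluates to A²·[3·√(π)·a^5/4].
Setting this equal to 1 gives A² = 1/(3·√(π)·a^5/4).
With a = 3.62: A² = 0.001210 and A = 0.03479.

A ≈ 0.0348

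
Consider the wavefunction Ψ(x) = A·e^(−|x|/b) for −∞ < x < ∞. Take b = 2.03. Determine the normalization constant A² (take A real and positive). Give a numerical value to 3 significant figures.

Require ∫ |Ψ|² dx = 1 over the whole domain.
With ∫₀^∞ x^0 e^(−αx) dx = 0!/α^1, carrying out the integral gives A² · b.
Setting this equal to 1 gives A² = 1/(b).
With b = 2.03: A² = 0.4926 and A = 0.7019.

A^2 ≈ 0.493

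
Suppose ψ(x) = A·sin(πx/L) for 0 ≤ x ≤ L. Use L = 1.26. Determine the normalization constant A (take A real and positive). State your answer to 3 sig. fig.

A ≈ 1.26

Require ∫ |ψ|² dx = 1 over the whole domain.
Carrying out the integral gives A² · L/2.
Hence A² = 1/[L/2].
With L = 1.26: A² = 1.587 and A = 1.260.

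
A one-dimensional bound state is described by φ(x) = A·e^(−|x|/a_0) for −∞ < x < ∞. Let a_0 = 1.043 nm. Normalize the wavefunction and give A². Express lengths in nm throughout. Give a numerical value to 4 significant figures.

A^2 ≈ 0.9588 nm^(-1)

We need A² ∫|f|² dx = 1, taking the integral from −∞ to ∞.
Recall ∫₀^∞ x^m e^(−x/β) dx = m!·β^(m+1), carrying out the integral gives A² · a_0.
Substituting a_0 = 1.043 gives A² = 0.95877, so A = 0.97917.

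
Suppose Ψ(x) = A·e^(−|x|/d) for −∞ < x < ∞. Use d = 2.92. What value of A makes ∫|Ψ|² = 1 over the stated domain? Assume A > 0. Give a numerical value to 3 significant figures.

Require ∫ |Ψ|² dx = 1 over the whole domain.
Recall ∫₀^∞ x^m e^(−x/β) dx = m!·β^(m+1), with Ψ = A·e^(−|x|/d), the integral evaluates to A²·[d].
Setting this equal to 1 gives A² = 1/(d).
With d = 2.92: A² = 0.3425 and A = 0.5852.

A ≈ 0.585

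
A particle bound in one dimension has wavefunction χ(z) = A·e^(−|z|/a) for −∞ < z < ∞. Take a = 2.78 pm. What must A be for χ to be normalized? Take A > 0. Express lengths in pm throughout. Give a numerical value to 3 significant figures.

A ≈ 0.600 pm^(-1/2)

Require ∫ |χ|² dz = 1 over the whole domain.
Using ∫₀^∞ zⁿ e^(−αz) dz = n!/αⁿ⁺¹, ∫|χ|² dz = A²·(a).
Hence A² = 1/[a].
Substituting a = 2.78 gives A² = 0.3597, so A = 0.5998.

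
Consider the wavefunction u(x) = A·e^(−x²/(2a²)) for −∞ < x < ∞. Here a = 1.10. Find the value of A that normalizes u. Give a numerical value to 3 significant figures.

We need A² ∫|f|² dx = 1, taking the integral from −∞ to ∞.
With u = A·e^(−x²/(2a²)), the integral evaluates to A²·[√(π)·a].
So A² = (√(π)·a)^(−1).
With a = 1.10: A² = 0.5129 and A = 0.7162.

A ≈ 0.716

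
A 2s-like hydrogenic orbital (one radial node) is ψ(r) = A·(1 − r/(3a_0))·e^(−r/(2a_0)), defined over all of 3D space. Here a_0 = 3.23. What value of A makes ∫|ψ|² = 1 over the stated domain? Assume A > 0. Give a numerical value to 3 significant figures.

A ≈ 0.0595

The normalization condition is ∫|ψ|² 4πr² dr = 1 from 0 to ∞.
With ∫₀^∞ r^4 e^(−αr) dr = 4!/α^5, the integral (without the A² prefactor) comes out to 8·π·a_0^3/3.
Hence A² = 1/[8·π·a_0^3/3].
With a_0 = 3.23: A² = 0.003542 and A = 0.05952.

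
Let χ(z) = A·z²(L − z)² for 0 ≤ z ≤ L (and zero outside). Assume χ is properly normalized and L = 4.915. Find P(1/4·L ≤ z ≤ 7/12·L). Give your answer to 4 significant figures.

P ≈ 0.6487

The probability is P = ∫ |χ|² dz over [1/4·L, 7/12·L].
Since A² = 1/(L^9/630), this is the region integral divided by the full normalization integral.
In terms of u = z/L (A² and the length scale cancel between numerator and denominator), P = [∫_{1/4}^{7/12} u^4·(1 - u)^4 du] / [∫_{0}^{1} u^4·(1 - u)^4 du].
Using ∫ u^4·(1 - u)^4 du = u^5·(70·u^4 - 315·u^3 + 540·u^2 - 420·u + 126)/630, the numerator is ≈ 0.00102975 and the denominator is 1/630.
This works out to P = 0.64874.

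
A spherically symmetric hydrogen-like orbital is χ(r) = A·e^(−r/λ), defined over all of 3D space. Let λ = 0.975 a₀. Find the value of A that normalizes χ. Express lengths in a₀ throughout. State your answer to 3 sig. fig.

A ≈ 0.586 a₀^(-3/2)

We need A² ∫|f|² 4πr² dr = 1, taking the integral from 0 to ∞.
In 3D with spherical symmetry the volume element is 4πr² dr.
Using ∫₀^∞ rⁿ e^(−αr) dr = n!/αⁿ⁺¹, the integral (without the A² prefactor) comes out to π·λ^3.
Plugging in λ = 0.975 yields A = 0.5860.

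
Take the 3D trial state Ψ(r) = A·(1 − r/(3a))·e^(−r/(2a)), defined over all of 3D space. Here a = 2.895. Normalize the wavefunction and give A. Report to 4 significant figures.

A ≈ 0.07014

The normalization condition is ∫|Ψ|² 4πr² dr = 1 from 0 to ∞.
(Spherical symmetry: dV = 4πr² dr.)
With Ψ = A·(1 − r/(3a))·e^(−r/(2a)), the integral evaluates to A²·[8·π·a^3/3].
Plugging in a = 2.895 yields A = 0.070140.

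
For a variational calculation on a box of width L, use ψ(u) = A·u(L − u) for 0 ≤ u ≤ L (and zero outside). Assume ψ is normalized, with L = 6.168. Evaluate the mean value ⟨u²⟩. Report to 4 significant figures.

By definition ⟨u²⟩ = ∫ u^2 |ψ(u)|² du.
Since the A² factors cancel between numerator and denominator, ⟨u²⟩ = 2·L^2/7.
With L = 6.168, ⟨u^2⟩ = 10.870.

⟨u^2⟩ ≈ 10.87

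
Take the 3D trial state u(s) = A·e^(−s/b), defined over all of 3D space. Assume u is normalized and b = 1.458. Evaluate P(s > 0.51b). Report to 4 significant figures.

P ≈ 0.9160

With dV = 4πs²ds, the probability is ∫|u|² dV over s > 0.51b.
Normalization gives A² = 1/(π·b^3).
Let t = s/b; then A², 4π and the length scale all cancel, so P = ∫_{0.51}^{∞} t^2·e^(-2·t) dt ÷ ∫_{0}^{∞} t^2·e^(-2·t) dt.
Using ∫ t^2·e^(-2·t) dt = -(2·t^2 + 2·t + 1)·e^(-2·t)/4, the numerator is ≈ 0.228996 and the denominator is 1/4.
This evaluates to P = 0.91598.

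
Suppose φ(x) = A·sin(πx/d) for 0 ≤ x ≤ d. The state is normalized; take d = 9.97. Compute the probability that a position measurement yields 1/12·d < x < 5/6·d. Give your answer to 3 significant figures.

The probability is P = ∫ |φ|² dx over [1/12·d, 5/6·d].
With A² fixed by ∫|φ|² = 1, i.e. A² = (d/2)^(−1), substitute and integrate.
Substituting u = x/d, A² and the length scale cancel in the ratio: P = ∫_{1/12}^{5/6} sin(π·u)^2 du / ∫_{0}^{1} sin(π·u)^2 du.
Using ∫ sin(π·u)^2 du = u/2 - sin(2·π·u)/(4·π), the numerator is 1/(8·π) + √(3)/(8·π) + 3/8 and the denominator is 1/2.
The result is P = (1 + √(3) + 3·π)/(4·π).

P ≈ 0.967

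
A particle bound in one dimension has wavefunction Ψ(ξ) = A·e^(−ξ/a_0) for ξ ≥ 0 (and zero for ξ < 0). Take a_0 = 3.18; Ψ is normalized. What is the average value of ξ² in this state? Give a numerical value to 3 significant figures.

By definition ⟨ξ²⟩ = ∫ ξ^2 |Ψ(ξ)|² dξ.
The ratio of the moment integral to the normalization integral gives ⟨ξ²⟩ = a_0^2/2.
Putting a_0 = 3.18 gives 5.056.

⟨ξ^2⟩ ≈ 5.06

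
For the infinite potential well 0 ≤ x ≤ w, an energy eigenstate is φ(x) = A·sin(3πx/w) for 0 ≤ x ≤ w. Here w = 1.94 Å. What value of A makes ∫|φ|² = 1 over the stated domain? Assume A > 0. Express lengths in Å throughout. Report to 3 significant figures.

A ≈ 1.02 Å^(-1/2)

Require ∫ |φ|² dx = 1 over the whole domain.
With ∫₀^w sin²(nπx/w) dx = w/2, with φ = A·sin(3πx/w), the integral evaluates to A²·[w/2].
Hence A² = 1/[w/2].
With w = 1.94: A² = 1.031 and A = 1.015.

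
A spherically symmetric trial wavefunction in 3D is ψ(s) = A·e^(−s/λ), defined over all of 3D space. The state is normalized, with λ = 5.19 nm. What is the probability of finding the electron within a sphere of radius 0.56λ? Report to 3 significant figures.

Integrate the radial probability density 4πs²|ψ|² over s ≤ 0.56λ.
The full normalization integral is A²·[π·λ^3] = 1, fixing A².
Substituting u = s/λ, A², 4π and the length scale all cancel in the ratio: P = ∫_{0}^{0.56} u^2·e^(-2·u) du / ∫_{0}^{∞} u^2·e^(-2·u) du.
With ∫ u^2·e^(-2·u) du = -(2·u^2 + 2·u + 1)·e^(-2·u)/4 + C, the region integral is 1/4 - 1717·e^(-28/25)/2500 and the full one is 1/4.
This evaluates to P = 0.1036.

P ≈ 0.104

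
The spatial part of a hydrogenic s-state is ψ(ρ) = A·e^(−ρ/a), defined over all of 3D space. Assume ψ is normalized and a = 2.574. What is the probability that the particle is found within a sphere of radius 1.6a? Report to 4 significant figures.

P = ∫ |ψ|² 4πρ² dρ over ρ ≤ 1.6a.
Normalization gives A² = 1/(π·a^3).
In terms of u = ρ/a (A², 4π and the length scale all cancel between numerator and denominator), P = [∫_{0}^{1.6} u^2·e^(-2·u) du] / [∫_{0}^{∞} u^2·e^(-2·u) du].
Using ∫ u^2·e^(-2·u) du = -(2·u^2 + 2·u + 1)·e^(-2·u)/4, the numerator is 1/4 - 233·e^(-16/5)/100 and the denominator is 1/4.
This evaluates to P = 0.62010.

P ≈ 0.6201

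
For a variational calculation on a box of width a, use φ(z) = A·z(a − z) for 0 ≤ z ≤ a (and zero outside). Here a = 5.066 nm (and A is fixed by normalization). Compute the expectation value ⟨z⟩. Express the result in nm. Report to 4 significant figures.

By definition ⟨z⟩ = ∫ z |φ(z)|² dz.
Expanding the polynomial and integrating term by term, evaluating both integrals, ⟨z⟩ = a/2.
Putting a = 5.066 gives 2.5330.

⟨z⟩ ≈ 2.533 nm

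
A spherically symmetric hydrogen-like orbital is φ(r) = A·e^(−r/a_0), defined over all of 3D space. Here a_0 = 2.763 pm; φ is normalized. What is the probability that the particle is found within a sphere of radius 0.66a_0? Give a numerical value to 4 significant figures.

P = ∫ |φ|² 4πr² dr over r ≤ 0.66a_0.
Normalization gives A² = 1/(π·a_0^3).
Let u = r/a_0; then A², 4π and the length scale all cancel, so P = ∫_{0}^{0.66} u^2·e^(-2·u) du ÷ ∫_{0}^{∞} u^2·e^(-2·u) du.
An antiderivative of u^2·e^(-2·u) is -(2·u^2 + 2·u + 1)·e^(-2·u)/4; evaluating from 0 to 0.66 gives 1/4 - 3989·e^(-33/25)/5000, while the full integral is 1/4.
Taking the ratio yields P = 0.14752.

P ≈ 0.1475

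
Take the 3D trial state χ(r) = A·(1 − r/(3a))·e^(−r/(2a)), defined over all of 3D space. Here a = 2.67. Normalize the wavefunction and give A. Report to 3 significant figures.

The normalization condition is ∫|χ|² 4πr² dr = 1 from 0 to ∞.
The angular integral contributes 4π, leaving ∫₀^∞ r²|χ|² dr.
∫|χ|² 4πr² dr = A²·(8·π·a^3/3).
Setting this equal to 1 gives A² = 1/(8·π·a^3/3).
Plugging in a = 2.67 yields A = 0.07919.

A ≈ 0.0792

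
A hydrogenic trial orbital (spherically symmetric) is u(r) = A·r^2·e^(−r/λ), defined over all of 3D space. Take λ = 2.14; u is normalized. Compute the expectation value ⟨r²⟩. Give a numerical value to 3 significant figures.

⟨r²⟩ = ∫ r^2 |u|² 4πr² dr over the full domain.
The ratio of the moment integral to the normalization integral gives ⟨r²⟩ = 14·λ^2.
Putting λ = 2.14 gives 64.11.

⟨r^2⟩ ≈ 64.1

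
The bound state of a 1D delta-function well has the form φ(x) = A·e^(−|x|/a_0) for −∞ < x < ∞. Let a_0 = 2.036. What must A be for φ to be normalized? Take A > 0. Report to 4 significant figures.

Require ∫ |φ|² dx = 1 over the whole domain.
Using ∫₀^∞ xⁿ e^(−αx) dx = n!/αⁿ⁺¹, the integral (without the A² prefactor) comes out to a_0.
Setting this equal to 1 gives A² = 1/(a_0).
With a_0 = 2.036: A² = 0.49116 and A = 0.70083.

A ≈ 0.7008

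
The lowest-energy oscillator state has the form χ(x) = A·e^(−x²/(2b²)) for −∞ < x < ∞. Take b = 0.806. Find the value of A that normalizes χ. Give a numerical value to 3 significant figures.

A ≈ 0.837

Require ∫ |χ|² dx = 1 over the whole domain.
The integral (without the A² prefactor) comes out to √(π)·b.
Hence A² = 1/[√(π)·b].
Substituting b = 0.806 gives A² = 0.7000, so A = 0.8367.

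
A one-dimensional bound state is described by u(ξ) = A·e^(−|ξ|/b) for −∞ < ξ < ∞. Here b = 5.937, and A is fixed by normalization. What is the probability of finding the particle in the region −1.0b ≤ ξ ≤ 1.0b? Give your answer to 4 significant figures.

P ≈ 0.8647

The probability is P = ∫ |u|² dξ over [−1.0b, 1.0b].
With A² fixed by ∫|u|² = 1, i.e. A² = (b)^(−1), substitute and integrate.
By symmetry take twice the ξ ≥ 0 contribution in numerator and denominator; the 2's cancel. Substituting t = ξ/b, A² and the length scale cancel in the ratio: P = ∫_{0}^{1.0} e^(-2·t) dt / ∫_{0}^{∞} e^(-2·t) dt.
Using ∫ e^(-2·t) dt = -e^(-2·t)/2, the numerator is 1/2 - e^(-2)/2 and the denominator is 1/2.
Taking the ratio, P = 0.86466.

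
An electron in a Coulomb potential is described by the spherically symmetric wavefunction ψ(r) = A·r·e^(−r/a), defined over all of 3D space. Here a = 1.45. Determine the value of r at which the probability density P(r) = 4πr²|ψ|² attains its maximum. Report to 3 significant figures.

The maximum of P(r) = 4πr²|ψ|² occurs where its derivative vanishes.
Solving yields r = 2·a.
With a = 1.45, the most probable radial distance is 2.900.

r ≈ 2.90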